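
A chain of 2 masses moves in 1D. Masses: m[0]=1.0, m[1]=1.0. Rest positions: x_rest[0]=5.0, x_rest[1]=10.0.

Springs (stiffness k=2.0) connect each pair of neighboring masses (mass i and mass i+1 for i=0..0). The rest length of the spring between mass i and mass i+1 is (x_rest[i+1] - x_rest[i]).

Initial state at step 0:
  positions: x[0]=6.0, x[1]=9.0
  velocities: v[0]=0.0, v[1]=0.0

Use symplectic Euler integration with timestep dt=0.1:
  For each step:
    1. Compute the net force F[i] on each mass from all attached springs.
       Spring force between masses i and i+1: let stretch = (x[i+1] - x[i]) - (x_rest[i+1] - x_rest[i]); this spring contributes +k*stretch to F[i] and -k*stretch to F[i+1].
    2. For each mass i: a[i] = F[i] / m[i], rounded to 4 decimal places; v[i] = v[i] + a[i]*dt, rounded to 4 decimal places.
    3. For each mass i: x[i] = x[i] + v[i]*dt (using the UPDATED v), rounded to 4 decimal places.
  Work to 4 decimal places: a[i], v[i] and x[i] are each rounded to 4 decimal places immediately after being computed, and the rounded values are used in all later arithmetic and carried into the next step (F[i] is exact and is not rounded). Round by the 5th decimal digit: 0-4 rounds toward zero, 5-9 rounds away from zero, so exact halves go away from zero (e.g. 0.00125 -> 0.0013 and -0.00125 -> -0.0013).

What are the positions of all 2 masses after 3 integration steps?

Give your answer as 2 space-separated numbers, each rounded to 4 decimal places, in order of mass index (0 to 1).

Answer: 5.7679 9.2321

Derivation:
Step 0: x=[6.0000 9.0000] v=[0.0000 0.0000]
Step 1: x=[5.9600 9.0400] v=[-0.4000 0.4000]
Step 2: x=[5.8816 9.1184] v=[-0.7840 0.7840]
Step 3: x=[5.7679 9.2321] v=[-1.1366 1.1366]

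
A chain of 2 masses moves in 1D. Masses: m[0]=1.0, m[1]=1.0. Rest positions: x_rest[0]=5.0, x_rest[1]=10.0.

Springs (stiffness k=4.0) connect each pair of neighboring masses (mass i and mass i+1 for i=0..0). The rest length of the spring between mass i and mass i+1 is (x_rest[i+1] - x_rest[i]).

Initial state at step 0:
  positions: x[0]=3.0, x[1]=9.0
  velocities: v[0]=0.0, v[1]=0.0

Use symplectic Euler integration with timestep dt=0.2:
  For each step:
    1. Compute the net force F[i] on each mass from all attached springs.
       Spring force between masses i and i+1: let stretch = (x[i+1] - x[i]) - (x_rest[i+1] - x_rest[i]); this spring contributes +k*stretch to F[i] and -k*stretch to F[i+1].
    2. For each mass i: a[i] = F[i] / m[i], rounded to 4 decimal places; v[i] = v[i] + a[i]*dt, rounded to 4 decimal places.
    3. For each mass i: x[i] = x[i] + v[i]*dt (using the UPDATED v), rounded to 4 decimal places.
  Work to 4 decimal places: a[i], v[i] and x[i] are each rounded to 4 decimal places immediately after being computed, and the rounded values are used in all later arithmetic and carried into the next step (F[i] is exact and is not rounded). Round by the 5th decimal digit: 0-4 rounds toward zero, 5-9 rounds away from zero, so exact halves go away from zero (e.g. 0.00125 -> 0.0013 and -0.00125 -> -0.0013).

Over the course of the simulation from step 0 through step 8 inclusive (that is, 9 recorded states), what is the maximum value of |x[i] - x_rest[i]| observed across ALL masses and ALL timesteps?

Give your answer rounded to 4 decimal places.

Answer: 2.0213

Derivation:
Step 0: x=[3.0000 9.0000] v=[0.0000 0.0000]
Step 1: x=[3.1600 8.8400] v=[0.8000 -0.8000]
Step 2: x=[3.4288 8.5712] v=[1.3440 -1.3440]
Step 3: x=[3.7204 8.2796] v=[1.4579 -1.4579]
Step 4: x=[3.9415 8.0585] v=[1.1053 -1.1053]
Step 5: x=[4.0213 7.9787] v=[0.3989 -0.3989]
Step 6: x=[3.9343 8.0657] v=[-0.4352 0.4352]
Step 7: x=[3.7083 8.2917] v=[-1.1301 1.1301]
Step 8: x=[3.4156 8.5844] v=[-1.4634 1.4634]
Max displacement = 2.0213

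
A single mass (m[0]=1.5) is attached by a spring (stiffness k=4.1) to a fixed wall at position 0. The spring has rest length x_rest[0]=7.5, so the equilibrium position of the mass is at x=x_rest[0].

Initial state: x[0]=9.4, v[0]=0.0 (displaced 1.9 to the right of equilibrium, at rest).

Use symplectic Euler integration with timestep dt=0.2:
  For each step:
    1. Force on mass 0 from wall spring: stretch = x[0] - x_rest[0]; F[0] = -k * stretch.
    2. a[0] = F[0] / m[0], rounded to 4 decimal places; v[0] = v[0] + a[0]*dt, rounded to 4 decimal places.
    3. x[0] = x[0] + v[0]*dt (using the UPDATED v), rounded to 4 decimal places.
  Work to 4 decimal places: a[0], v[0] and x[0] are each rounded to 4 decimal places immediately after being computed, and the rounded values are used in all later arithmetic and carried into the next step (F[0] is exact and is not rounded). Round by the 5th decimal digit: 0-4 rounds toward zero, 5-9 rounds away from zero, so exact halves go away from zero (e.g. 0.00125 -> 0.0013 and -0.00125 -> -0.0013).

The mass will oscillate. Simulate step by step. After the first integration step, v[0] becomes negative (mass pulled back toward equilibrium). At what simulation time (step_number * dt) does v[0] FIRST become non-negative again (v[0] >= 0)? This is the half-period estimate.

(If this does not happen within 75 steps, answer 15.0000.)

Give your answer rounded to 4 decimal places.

Answer: 2.0000

Derivation:
Step 0: x=[9.4000] v=[0.0000]
Step 1: x=[9.1923] v=[-1.0387]
Step 2: x=[8.7995] v=[-1.9638]
Step 3: x=[8.2647] v=[-2.6742]
Step 4: x=[7.6463] v=[-3.0922]
Step 5: x=[7.0119] v=[-3.1722]
Step 6: x=[6.4308] v=[-2.9054]
Step 7: x=[5.9666] v=[-2.3209]
Step 8: x=[5.6701] v=[-1.4826]
Step 9: x=[5.5736] v=[-0.4823]
Step 10: x=[5.6878] v=[0.5708]
First v>=0 after going negative at step 10, time=2.0000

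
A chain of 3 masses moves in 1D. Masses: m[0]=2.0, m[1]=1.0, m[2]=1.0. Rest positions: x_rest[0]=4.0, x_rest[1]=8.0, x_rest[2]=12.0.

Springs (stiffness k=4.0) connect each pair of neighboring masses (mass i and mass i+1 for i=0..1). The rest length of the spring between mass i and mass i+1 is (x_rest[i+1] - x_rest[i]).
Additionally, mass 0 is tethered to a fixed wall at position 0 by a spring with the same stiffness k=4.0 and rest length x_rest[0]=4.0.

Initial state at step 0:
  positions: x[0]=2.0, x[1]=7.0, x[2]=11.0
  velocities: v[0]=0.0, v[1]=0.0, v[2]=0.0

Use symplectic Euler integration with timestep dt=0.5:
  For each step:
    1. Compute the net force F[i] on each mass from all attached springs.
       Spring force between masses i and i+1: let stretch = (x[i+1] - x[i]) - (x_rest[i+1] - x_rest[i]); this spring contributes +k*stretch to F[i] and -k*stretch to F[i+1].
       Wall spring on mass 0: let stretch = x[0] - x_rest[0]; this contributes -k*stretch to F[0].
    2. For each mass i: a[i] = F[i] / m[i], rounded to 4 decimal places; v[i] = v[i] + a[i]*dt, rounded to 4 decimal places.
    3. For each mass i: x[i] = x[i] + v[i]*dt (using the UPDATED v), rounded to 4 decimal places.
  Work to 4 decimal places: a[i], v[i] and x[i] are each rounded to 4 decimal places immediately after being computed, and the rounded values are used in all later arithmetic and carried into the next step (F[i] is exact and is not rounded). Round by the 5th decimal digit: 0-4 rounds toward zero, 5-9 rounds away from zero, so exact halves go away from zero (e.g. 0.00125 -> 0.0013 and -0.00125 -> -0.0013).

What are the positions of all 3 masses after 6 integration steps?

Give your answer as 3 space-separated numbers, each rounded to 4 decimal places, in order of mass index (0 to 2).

Step 0: x=[2.0000 7.0000 11.0000] v=[0.0000 0.0000 0.0000]
Step 1: x=[3.5000 6.0000 11.0000] v=[3.0000 -2.0000 0.0000]
Step 2: x=[4.5000 7.5000 10.0000] v=[2.0000 3.0000 -2.0000]
Step 3: x=[4.7500 8.5000 10.5000] v=[0.5000 2.0000 1.0000]
Step 4: x=[4.5000 7.7500 13.0000] v=[-0.5000 -1.5000 5.0000]
Step 5: x=[3.6250 9.0000 14.2500] v=[-1.7500 2.5000 2.5000]
Step 6: x=[3.6250 10.1250 14.2500] v=[0.0000 2.2500 0.0000]

Answer: 3.6250 10.1250 14.2500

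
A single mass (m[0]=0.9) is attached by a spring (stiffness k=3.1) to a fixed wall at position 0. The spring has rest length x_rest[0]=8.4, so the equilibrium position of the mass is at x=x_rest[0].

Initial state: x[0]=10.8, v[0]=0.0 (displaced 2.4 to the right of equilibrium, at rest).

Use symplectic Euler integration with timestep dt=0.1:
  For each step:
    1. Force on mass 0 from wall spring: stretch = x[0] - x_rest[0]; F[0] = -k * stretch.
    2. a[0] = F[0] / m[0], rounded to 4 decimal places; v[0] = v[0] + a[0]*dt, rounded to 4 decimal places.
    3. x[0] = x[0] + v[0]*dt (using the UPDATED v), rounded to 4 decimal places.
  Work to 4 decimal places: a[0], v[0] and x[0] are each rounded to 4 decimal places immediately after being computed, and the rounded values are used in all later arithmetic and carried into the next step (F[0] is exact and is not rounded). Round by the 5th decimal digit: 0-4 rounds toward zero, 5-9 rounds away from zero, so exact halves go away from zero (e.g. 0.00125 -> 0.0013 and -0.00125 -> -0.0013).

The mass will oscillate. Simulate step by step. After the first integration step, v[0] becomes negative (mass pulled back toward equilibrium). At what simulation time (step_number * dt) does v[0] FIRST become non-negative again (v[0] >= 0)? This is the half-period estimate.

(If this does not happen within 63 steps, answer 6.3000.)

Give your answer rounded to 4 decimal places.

Step 0: x=[10.8000] v=[0.0000]
Step 1: x=[10.7173] v=[-0.8267]
Step 2: x=[10.5548] v=[-1.6249]
Step 3: x=[10.3181] v=[-2.3671]
Step 4: x=[10.0153] v=[-3.0278]
Step 5: x=[9.6569] v=[-3.5842]
Step 6: x=[9.2552] v=[-4.0171]
Step 7: x=[8.8240] v=[-4.3117]
Step 8: x=[8.3782] v=[-4.4577]
Step 9: x=[7.9332] v=[-4.4502]
Step 10: x=[7.5043] v=[-4.2894]
Step 11: x=[7.1062] v=[-3.9809]
Step 12: x=[6.7527] v=[-3.5353]
Step 13: x=[6.4559] v=[-2.9679]
Step 14: x=[6.2261] v=[-2.2983]
Step 15: x=[6.0712] v=[-1.5495]
Step 16: x=[5.9965] v=[-0.7474]
Step 17: x=[6.0046] v=[0.0805]
First v>=0 after going negative at step 17, time=1.7000

Answer: 1.7000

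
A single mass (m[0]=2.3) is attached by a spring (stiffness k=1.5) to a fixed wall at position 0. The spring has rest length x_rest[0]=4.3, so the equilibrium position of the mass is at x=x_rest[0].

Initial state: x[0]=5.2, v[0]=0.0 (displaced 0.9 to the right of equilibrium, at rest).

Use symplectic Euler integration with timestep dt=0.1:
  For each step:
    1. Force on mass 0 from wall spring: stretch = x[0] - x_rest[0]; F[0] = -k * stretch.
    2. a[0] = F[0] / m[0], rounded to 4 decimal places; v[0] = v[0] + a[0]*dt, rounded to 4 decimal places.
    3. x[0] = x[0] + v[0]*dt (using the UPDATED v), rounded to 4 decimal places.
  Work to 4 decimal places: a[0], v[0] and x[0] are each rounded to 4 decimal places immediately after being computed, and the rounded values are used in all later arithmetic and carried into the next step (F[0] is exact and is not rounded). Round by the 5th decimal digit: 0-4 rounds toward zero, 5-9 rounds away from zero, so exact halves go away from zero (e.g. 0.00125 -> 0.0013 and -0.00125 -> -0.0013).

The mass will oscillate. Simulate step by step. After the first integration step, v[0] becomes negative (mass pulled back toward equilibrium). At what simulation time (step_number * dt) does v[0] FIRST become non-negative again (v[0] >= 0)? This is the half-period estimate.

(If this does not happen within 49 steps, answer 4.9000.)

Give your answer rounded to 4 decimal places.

Step 0: x=[5.2000] v=[0.0000]
Step 1: x=[5.1941] v=[-0.0587]
Step 2: x=[5.1824] v=[-0.1170]
Step 3: x=[5.1649] v=[-0.1746]
Step 4: x=[5.1418] v=[-0.2310]
Step 5: x=[5.1132] v=[-0.2859]
Step 6: x=[5.0793] v=[-0.3389]
Step 7: x=[5.0403] v=[-0.3897]
Step 8: x=[4.9965] v=[-0.4380]
Step 9: x=[4.9482] v=[-0.4834]
Step 10: x=[4.8956] v=[-0.5257]
Step 11: x=[4.8392] v=[-0.5645]
Step 12: x=[4.7792] v=[-0.5997]
Step 13: x=[4.7161] v=[-0.6310]
Step 14: x=[4.6503] v=[-0.6581]
Step 15: x=[4.5822] v=[-0.6810]
Step 16: x=[4.5123] v=[-0.6994]
Step 17: x=[4.4410] v=[-0.7133]
Step 18: x=[4.3688] v=[-0.7225]
Step 19: x=[4.2961] v=[-0.7270]
Step 20: x=[4.2234] v=[-0.7268]
Step 21: x=[4.1512] v=[-0.7218]
Step 22: x=[4.0800] v=[-0.7121]
Step 23: x=[4.0102] v=[-0.6978]
Step 24: x=[3.9423] v=[-0.6789]
Step 25: x=[3.8767] v=[-0.6556]
Step 26: x=[3.8139] v=[-0.6280]
Step 27: x=[3.7543] v=[-0.5963]
Step 28: x=[3.6982] v=[-0.5607]
Step 29: x=[3.6461] v=[-0.5215]
Step 30: x=[3.5982] v=[-0.4789]
Step 31: x=[3.5549] v=[-0.4331]
Step 32: x=[3.5165] v=[-0.3845]
Step 33: x=[3.4832] v=[-0.3334]
Step 34: x=[3.4552] v=[-0.2801]
Step 35: x=[3.4327] v=[-0.2250]
Step 36: x=[3.4159] v=[-0.1684]
Step 37: x=[3.4048] v=[-0.1107]
Step 38: x=[3.3996] v=[-0.0523]
Step 39: x=[3.4002] v=[0.0064]
First v>=0 after going negative at step 39, time=3.9000

Answer: 3.9000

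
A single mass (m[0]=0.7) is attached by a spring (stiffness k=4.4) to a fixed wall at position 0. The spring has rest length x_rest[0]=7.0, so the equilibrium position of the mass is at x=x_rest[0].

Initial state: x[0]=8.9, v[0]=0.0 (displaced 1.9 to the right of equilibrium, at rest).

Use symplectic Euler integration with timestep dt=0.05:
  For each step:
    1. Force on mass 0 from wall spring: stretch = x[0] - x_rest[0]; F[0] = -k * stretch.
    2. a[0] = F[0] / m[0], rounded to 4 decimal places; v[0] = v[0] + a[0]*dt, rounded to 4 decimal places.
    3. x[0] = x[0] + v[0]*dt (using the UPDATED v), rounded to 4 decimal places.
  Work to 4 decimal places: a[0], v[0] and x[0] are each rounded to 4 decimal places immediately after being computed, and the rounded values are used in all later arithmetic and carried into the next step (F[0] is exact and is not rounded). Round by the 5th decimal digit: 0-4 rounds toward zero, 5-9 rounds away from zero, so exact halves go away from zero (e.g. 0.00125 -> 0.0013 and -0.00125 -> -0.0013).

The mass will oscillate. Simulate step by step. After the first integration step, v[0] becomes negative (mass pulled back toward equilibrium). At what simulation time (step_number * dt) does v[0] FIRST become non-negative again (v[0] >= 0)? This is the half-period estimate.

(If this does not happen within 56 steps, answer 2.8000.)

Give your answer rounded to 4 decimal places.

Step 0: x=[8.9000] v=[0.0000]
Step 1: x=[8.8701] v=[-0.5971]
Step 2: x=[8.8109] v=[-1.1848]
Step 3: x=[8.7232] v=[-1.7539]
Step 4: x=[8.6084] v=[-2.2955]
Step 5: x=[8.4684] v=[-2.8010]
Step 6: x=[8.3053] v=[-3.2625]
Step 7: x=[8.1217] v=[-3.6727]
Step 8: x=[7.9204] v=[-4.0252]
Step 9: x=[7.7047] v=[-4.3145]
Step 10: x=[7.4779] v=[-4.5360]
Step 11: x=[7.2436] v=[-4.6862]
Step 12: x=[7.0055] v=[-4.7628]
Step 13: x=[6.7673] v=[-4.7645]
Step 14: x=[6.5327] v=[-4.6914]
Step 15: x=[6.3055] v=[-4.5445]
Step 16: x=[6.0892] v=[-4.3262]
Step 17: x=[5.8872] v=[-4.0400]
Step 18: x=[5.7027] v=[-3.6903]
Step 19: x=[5.5386] v=[-3.2826]
Step 20: x=[5.3974] v=[-2.8233]
Step 21: x=[5.2814] v=[-2.3196]
Step 22: x=[5.1924] v=[-1.7795]
Step 23: x=[5.1318] v=[-1.2114]
Step 24: x=[5.1006] v=[-0.6243]
Step 25: x=[5.0992] v=[-0.0273]
Step 26: x=[5.1277] v=[0.5701]
First v>=0 after going negative at step 26, time=1.3000

Answer: 1.3000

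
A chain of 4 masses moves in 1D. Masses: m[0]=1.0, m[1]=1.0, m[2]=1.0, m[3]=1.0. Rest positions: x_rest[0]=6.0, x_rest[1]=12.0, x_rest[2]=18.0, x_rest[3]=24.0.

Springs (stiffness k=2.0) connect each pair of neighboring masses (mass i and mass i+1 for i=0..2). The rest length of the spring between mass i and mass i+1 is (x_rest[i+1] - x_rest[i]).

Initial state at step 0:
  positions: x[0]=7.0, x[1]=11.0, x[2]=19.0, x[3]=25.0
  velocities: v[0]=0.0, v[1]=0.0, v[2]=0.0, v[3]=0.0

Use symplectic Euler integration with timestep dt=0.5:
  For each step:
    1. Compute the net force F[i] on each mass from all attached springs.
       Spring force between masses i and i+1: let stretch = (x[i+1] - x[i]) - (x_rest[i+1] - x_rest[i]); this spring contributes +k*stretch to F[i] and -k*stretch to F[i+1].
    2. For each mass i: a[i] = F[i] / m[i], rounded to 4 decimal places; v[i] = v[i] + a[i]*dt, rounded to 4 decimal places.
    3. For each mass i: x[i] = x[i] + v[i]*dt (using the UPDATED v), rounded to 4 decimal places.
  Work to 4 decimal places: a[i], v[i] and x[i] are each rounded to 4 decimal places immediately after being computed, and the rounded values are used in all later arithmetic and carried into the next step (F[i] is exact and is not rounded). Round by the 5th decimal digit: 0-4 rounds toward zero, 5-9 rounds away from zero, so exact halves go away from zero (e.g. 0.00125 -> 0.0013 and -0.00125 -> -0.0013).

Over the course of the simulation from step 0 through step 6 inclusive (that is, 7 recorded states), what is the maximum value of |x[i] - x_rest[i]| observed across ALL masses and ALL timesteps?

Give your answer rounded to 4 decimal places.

Answer: 2.0000

Derivation:
Step 0: x=[7.0000 11.0000 19.0000 25.0000] v=[0.0000 0.0000 0.0000 0.0000]
Step 1: x=[6.0000 13.0000 18.0000 25.0000] v=[-2.0000 4.0000 -2.0000 0.0000]
Step 2: x=[5.5000 14.0000 18.0000 24.5000] v=[-1.0000 2.0000 0.0000 -1.0000]
Step 3: x=[6.2500 12.7500 19.2500 23.7500] v=[1.5000 -2.5000 2.5000 -1.5000]
Step 4: x=[7.2500 11.5000 19.5000 23.7500] v=[2.0000 -2.5000 0.5000 0.0000]
Step 5: x=[7.3750 12.1250 17.8750 24.6250] v=[0.2500 1.2500 -3.2500 1.7500]
Step 6: x=[6.8750 13.2500 16.7500 25.1250] v=[-1.0000 2.2500 -2.2500 1.0000]
Max displacement = 2.0000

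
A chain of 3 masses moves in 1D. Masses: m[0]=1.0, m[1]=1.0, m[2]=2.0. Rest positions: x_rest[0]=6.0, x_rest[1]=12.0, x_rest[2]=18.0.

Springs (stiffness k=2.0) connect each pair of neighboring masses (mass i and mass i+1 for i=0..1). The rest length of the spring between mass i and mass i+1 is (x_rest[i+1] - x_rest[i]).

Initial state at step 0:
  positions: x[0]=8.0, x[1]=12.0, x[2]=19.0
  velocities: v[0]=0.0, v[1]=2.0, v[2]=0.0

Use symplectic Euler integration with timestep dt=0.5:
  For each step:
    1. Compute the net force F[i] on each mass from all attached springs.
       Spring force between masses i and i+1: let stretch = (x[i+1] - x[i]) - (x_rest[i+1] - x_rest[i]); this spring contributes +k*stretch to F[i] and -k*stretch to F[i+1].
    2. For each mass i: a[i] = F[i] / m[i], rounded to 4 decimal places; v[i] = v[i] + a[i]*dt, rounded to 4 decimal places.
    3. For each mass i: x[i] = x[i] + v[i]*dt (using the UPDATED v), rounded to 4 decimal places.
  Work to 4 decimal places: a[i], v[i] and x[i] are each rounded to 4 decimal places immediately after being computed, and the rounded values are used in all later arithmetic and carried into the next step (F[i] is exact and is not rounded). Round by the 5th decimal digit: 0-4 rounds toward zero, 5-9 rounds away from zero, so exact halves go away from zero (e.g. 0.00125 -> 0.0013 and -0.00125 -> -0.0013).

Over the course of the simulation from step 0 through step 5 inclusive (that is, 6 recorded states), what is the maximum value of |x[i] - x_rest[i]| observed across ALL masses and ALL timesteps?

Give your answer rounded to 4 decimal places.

Step 0: x=[8.0000 12.0000 19.0000] v=[0.0000 2.0000 0.0000]
Step 1: x=[7.0000 14.5000 18.7500] v=[-2.0000 5.0000 -0.5000]
Step 2: x=[6.7500 15.3750 18.9375] v=[-0.5000 1.7500 0.3750]
Step 3: x=[7.8125 13.7188 19.7344] v=[2.1250 -3.3125 1.5938]
Step 4: x=[8.8282 12.1172 20.5274] v=[2.0313 -3.2032 1.5860]
Step 5: x=[8.4884 13.0762 20.7179] v=[-0.6797 1.9180 0.3809]
Max displacement = 3.3750

Answer: 3.3750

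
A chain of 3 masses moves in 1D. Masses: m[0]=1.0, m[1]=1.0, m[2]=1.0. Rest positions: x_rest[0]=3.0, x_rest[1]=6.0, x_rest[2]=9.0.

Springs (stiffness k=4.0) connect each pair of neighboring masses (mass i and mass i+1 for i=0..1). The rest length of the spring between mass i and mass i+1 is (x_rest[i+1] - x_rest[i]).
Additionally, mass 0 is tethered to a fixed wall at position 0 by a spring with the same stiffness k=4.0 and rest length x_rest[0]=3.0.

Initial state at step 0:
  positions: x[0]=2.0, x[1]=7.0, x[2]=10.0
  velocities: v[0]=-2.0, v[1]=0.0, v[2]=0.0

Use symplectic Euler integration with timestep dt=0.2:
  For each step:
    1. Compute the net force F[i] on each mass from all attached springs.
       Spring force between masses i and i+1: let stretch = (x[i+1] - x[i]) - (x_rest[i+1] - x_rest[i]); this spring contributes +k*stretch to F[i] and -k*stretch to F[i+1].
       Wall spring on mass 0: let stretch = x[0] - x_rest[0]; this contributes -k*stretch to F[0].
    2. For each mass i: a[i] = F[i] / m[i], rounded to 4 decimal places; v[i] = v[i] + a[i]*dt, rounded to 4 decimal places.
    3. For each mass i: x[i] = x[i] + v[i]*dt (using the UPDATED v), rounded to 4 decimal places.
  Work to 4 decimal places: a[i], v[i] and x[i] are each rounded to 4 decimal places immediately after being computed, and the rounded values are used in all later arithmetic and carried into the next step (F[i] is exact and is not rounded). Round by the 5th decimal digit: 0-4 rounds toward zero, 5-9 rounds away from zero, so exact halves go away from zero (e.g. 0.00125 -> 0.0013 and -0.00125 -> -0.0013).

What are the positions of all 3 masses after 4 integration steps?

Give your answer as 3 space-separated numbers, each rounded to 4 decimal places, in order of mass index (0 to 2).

Answer: 3.7373 5.4352 9.4152

Derivation:
Step 0: x=[2.0000 7.0000 10.0000] v=[-2.0000 0.0000 0.0000]
Step 1: x=[2.0800 6.6800 10.0000] v=[0.4000 -1.6000 0.0000]
Step 2: x=[2.5632 6.1552 9.9488] v=[2.4160 -2.6240 -0.2560]
Step 3: x=[3.2110 5.6627 9.7706] v=[3.2390 -2.4627 -0.8909]
Step 4: x=[3.7373 5.4352 9.4152] v=[2.6316 -1.1377 -1.7772]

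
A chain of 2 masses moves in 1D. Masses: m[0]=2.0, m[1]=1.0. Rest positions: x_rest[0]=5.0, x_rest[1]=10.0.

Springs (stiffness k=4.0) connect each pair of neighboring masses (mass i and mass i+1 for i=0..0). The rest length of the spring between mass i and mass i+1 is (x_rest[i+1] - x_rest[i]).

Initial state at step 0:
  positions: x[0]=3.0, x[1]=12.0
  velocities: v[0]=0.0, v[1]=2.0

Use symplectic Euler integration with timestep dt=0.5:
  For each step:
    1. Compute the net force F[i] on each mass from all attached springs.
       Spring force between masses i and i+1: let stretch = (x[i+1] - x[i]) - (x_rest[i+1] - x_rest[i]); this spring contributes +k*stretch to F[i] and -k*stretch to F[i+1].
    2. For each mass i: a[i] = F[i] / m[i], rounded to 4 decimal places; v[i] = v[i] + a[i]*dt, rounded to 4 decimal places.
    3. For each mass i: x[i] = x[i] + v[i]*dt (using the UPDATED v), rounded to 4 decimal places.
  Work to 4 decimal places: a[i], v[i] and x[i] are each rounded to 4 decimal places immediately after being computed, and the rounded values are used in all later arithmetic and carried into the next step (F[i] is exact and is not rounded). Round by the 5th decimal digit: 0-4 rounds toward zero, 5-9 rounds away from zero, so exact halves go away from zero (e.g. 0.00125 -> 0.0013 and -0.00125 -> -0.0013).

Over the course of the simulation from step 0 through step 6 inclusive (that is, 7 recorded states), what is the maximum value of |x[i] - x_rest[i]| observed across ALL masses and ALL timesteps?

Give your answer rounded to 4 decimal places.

Step 0: x=[3.0000 12.0000] v=[0.0000 2.0000]
Step 1: x=[5.0000 9.0000] v=[4.0000 -6.0000]
Step 2: x=[6.5000 7.0000] v=[3.0000 -4.0000]
Step 3: x=[5.7500 9.5000] v=[-1.5000 5.0000]
Step 4: x=[4.3750 13.2500] v=[-2.7500 7.5000]
Step 5: x=[4.9375 13.1250] v=[1.1250 -0.2500]
Step 6: x=[7.0938 9.8125] v=[4.3125 -6.6250]
Max displacement = 3.2500

Answer: 3.2500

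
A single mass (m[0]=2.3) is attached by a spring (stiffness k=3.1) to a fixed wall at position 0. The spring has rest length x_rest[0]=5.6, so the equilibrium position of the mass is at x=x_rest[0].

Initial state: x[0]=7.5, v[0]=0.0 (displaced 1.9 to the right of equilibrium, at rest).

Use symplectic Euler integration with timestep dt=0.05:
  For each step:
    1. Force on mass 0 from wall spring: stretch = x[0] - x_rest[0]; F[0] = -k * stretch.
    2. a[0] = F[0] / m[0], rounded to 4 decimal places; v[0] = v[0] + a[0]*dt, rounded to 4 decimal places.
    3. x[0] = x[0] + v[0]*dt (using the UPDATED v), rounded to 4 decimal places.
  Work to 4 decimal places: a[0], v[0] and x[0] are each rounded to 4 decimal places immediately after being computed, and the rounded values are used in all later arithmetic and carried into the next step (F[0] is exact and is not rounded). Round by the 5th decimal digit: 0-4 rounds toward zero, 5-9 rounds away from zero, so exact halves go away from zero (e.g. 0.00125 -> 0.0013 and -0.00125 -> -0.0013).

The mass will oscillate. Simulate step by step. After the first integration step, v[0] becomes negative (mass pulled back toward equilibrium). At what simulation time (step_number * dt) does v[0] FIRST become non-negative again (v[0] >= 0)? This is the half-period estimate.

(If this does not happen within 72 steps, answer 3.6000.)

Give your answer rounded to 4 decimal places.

Answer: 2.7500

Derivation:
Step 0: x=[7.5000] v=[0.0000]
Step 1: x=[7.4936] v=[-0.1280]
Step 2: x=[7.4808] v=[-0.2556]
Step 3: x=[7.4617] v=[-0.3824]
Step 4: x=[7.4363] v=[-0.5079]
Step 5: x=[7.4047] v=[-0.6317]
Step 6: x=[7.3670] v=[-0.7533]
Step 7: x=[7.3234] v=[-0.8724]
Step 8: x=[7.2740] v=[-0.9885]
Step 9: x=[7.2189] v=[-1.1013]
Step 10: x=[7.1584] v=[-1.2104]
Step 11: x=[7.0926] v=[-1.3154]
Step 12: x=[7.0218] v=[-1.4160]
Step 13: x=[6.9462] v=[-1.5118]
Step 14: x=[6.8661] v=[-1.6025]
Step 15: x=[6.7817] v=[-1.6878]
Step 16: x=[6.6933] v=[-1.7674]
Step 17: x=[6.6012] v=[-1.8411]
Step 18: x=[6.5058] v=[-1.9086]
Step 19: x=[6.4073] v=[-1.9696]
Step 20: x=[6.3061] v=[-2.0240]
Step 21: x=[6.2025] v=[-2.0716]
Step 22: x=[6.0969] v=[-2.1122]
Step 23: x=[5.9896] v=[-2.1457]
Step 24: x=[5.8810] v=[-2.1720]
Step 25: x=[5.7715] v=[-2.1909]
Step 26: x=[5.6614] v=[-2.2025]
Step 27: x=[5.5511] v=[-2.2066]
Step 28: x=[5.4409] v=[-2.2033]
Step 29: x=[5.3313] v=[-2.1926]
Step 30: x=[5.2226] v=[-2.1745]
Step 31: x=[5.1151] v=[-2.1491]
Step 32: x=[5.0093] v=[-2.1164]
Step 33: x=[4.9055] v=[-2.0766]
Step 34: x=[4.8040] v=[-2.0298]
Step 35: x=[4.7052] v=[-1.9762]
Step 36: x=[4.6094] v=[-1.9159]
Step 37: x=[4.5169] v=[-1.8491]
Step 38: x=[4.4281] v=[-1.7761]
Step 39: x=[4.3432] v=[-1.6971]
Step 40: x=[4.2626] v=[-1.6124]
Step 41: x=[4.1865] v=[-1.5223]
Step 42: x=[4.1152] v=[-1.4270]
Step 43: x=[4.0489] v=[-1.3269]
Step 44: x=[3.9878] v=[-1.2224]
Step 45: x=[3.9321] v=[-1.1138]
Step 46: x=[3.8820] v=[-1.0014]
Step 47: x=[3.8377] v=[-0.8856]
Step 48: x=[3.7994] v=[-0.7668]
Step 49: x=[3.7671] v=[-0.6455]
Step 50: x=[3.7410] v=[-0.5220]
Step 51: x=[3.7212] v=[-0.3967]
Step 52: x=[3.7077] v=[-0.2701]
Step 53: x=[3.7006] v=[-0.1426]
Step 54: x=[3.6999] v=[-0.0146]
Step 55: x=[3.7056] v=[0.1135]
First v>=0 after going negative at step 55, time=2.7500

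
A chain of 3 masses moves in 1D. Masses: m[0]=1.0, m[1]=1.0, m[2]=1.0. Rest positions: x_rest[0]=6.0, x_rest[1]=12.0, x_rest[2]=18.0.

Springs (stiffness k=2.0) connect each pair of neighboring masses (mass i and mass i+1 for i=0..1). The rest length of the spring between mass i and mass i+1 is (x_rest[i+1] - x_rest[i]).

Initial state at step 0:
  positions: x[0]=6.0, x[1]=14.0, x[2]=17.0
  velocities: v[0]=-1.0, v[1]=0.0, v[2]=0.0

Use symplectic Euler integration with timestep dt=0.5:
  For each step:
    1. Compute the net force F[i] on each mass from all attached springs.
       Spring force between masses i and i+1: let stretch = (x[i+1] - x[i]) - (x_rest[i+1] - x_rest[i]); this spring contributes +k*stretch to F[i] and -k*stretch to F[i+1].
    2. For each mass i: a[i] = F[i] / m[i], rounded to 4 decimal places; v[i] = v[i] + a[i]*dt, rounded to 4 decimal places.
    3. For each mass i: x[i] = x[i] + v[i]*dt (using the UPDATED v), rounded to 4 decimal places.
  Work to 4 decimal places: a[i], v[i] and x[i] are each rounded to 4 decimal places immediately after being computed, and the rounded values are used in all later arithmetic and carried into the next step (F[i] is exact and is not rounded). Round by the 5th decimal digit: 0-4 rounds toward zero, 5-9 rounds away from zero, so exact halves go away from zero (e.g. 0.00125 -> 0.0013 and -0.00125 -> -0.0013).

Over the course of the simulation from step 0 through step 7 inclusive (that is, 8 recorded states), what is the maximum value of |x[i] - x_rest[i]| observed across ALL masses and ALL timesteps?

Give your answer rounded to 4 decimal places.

Answer: 2.6874

Derivation:
Step 0: x=[6.0000 14.0000 17.0000] v=[-1.0000 0.0000 0.0000]
Step 1: x=[6.5000 11.5000 18.5000] v=[1.0000 -5.0000 3.0000]
Step 2: x=[6.5000 10.0000 19.5000] v=[0.0000 -3.0000 2.0000]
Step 3: x=[5.2500 11.5000 18.7500] v=[-2.5000 3.0000 -1.5000]
Step 4: x=[4.1250 13.5000 17.3750] v=[-2.2500 4.0000 -2.7500]
Step 5: x=[4.6875 12.7500 17.0625] v=[1.1250 -1.5000 -0.6250]
Step 6: x=[6.2813 10.1250 17.5938] v=[3.1875 -5.2500 1.0625]
Step 7: x=[6.7969 9.3126 17.3907] v=[1.0312 -1.6249 -0.4063]
Max displacement = 2.6874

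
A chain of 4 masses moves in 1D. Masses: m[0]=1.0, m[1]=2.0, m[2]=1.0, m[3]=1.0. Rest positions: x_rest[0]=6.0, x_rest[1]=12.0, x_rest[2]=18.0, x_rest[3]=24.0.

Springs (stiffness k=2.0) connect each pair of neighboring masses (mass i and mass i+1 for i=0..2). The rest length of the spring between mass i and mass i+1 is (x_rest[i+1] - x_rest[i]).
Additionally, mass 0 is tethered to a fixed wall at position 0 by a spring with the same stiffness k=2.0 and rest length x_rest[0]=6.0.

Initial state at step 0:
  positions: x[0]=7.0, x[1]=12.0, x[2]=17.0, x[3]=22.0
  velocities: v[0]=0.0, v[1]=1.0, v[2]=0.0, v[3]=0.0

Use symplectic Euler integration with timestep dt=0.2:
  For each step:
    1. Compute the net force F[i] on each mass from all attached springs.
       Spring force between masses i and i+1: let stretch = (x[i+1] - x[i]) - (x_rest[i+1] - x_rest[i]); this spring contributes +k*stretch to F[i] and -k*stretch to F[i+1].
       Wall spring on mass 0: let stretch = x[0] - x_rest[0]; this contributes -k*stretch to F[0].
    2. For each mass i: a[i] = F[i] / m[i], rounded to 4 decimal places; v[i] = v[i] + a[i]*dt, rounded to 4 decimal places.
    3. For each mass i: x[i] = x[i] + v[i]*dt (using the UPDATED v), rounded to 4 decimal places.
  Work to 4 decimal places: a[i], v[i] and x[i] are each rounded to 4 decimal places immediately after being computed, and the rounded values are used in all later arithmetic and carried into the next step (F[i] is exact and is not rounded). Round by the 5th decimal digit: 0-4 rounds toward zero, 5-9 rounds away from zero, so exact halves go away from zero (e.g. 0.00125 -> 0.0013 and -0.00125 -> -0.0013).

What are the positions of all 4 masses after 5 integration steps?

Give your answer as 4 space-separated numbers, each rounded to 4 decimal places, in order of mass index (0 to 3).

Answer: 5.6206 12.5524 17.4180 23.0262

Derivation:
Step 0: x=[7.0000 12.0000 17.0000 22.0000] v=[0.0000 1.0000 0.0000 0.0000]
Step 1: x=[6.8400 12.2000 17.0000 22.0800] v=[-0.8000 1.0000 0.0000 0.4000]
Step 2: x=[6.5616 12.3776 17.0224 22.2336] v=[-1.3920 0.8880 0.1120 0.7680]
Step 3: x=[6.2236 12.5084 17.0901 22.4503] v=[-1.6902 0.6538 0.3386 1.0835]
Step 4: x=[5.8905 12.5710 17.2201 22.7182] v=[-1.6657 0.3132 0.6500 1.3394]
Step 5: x=[5.6206 12.5524 17.4180 23.0262] v=[-1.3497 -0.0931 0.9896 1.5402]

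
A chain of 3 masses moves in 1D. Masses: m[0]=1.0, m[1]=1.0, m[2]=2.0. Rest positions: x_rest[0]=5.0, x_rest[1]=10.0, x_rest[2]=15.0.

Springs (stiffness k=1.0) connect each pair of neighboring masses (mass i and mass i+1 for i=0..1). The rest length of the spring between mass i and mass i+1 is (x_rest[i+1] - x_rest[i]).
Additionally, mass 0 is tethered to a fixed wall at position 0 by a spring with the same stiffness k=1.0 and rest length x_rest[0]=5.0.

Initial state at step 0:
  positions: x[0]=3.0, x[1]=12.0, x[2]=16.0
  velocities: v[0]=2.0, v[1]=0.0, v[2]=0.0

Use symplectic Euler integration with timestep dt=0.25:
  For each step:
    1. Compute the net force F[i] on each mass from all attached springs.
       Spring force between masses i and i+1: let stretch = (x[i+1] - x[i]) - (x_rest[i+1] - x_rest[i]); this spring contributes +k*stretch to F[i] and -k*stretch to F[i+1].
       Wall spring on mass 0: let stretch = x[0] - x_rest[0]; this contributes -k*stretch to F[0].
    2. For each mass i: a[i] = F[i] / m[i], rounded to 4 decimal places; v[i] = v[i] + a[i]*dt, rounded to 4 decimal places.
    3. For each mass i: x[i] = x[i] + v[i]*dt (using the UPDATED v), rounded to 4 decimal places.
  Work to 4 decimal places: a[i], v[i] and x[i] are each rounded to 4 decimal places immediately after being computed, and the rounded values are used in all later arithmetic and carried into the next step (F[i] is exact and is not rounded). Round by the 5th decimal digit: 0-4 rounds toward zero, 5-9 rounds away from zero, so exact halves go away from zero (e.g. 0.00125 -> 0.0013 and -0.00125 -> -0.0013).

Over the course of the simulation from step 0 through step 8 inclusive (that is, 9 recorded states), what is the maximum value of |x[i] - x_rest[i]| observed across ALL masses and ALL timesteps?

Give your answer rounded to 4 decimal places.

Step 0: x=[3.0000 12.0000 16.0000] v=[2.0000 0.0000 0.0000]
Step 1: x=[3.8750 11.6875 16.0313] v=[3.5000 -1.2500 0.1250]
Step 2: x=[4.9961 11.1582 16.0831] v=[4.4844 -2.1172 0.2070]
Step 3: x=[6.1901 10.5516 16.1372] v=[4.7759 -2.4265 0.2164]
Step 4: x=[7.2698 10.0215 16.1730] v=[4.3188 -2.1205 0.1432]
Step 5: x=[8.0671 9.7039 16.1728] v=[3.1893 -1.2706 -0.0008]
Step 6: x=[8.4625 9.6883 16.1267] v=[1.5817 -0.0626 -0.1844]
Step 7: x=[8.4056 9.9985 16.0357] v=[-0.2275 1.2406 -0.3642]
Step 8: x=[7.9229 10.5864 15.9122] v=[-1.9307 2.3517 -0.4939]
Max displacement = 3.4625

Answer: 3.4625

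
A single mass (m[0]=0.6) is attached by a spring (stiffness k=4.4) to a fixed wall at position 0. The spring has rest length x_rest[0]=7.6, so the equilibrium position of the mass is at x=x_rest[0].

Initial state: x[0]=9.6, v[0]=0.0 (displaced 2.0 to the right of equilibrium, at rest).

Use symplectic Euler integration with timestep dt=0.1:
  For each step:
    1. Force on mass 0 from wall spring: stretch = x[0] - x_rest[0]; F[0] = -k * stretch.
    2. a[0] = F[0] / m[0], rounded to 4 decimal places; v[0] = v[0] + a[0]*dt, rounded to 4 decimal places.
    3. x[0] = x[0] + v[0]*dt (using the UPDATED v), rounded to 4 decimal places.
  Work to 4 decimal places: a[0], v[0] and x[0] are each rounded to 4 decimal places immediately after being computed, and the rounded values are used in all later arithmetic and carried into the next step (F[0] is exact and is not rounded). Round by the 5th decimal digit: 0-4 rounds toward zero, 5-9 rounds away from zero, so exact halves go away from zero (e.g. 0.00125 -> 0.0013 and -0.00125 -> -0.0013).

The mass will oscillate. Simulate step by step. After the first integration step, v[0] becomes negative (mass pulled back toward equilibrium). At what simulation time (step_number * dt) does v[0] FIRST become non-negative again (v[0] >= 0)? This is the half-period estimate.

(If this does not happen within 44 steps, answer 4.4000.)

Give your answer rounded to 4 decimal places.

Answer: 1.2000

Derivation:
Step 0: x=[9.6000] v=[0.0000]
Step 1: x=[9.4533] v=[-1.4667]
Step 2: x=[9.1707] v=[-2.8258]
Step 3: x=[8.7729] v=[-3.9777]
Step 4: x=[8.2891] v=[-4.8378]
Step 5: x=[7.7548] v=[-5.3431]
Step 6: x=[7.2091] v=[-5.4566]
Step 7: x=[6.6921] v=[-5.1699]
Step 8: x=[6.2417] v=[-4.5041]
Step 9: x=[5.8909] v=[-3.5080]
Step 10: x=[5.6654] v=[-2.2547]
Step 11: x=[5.5818] v=[-0.8360]
Step 12: x=[5.6462] v=[0.6440]
First v>=0 after going negative at step 12, time=1.2000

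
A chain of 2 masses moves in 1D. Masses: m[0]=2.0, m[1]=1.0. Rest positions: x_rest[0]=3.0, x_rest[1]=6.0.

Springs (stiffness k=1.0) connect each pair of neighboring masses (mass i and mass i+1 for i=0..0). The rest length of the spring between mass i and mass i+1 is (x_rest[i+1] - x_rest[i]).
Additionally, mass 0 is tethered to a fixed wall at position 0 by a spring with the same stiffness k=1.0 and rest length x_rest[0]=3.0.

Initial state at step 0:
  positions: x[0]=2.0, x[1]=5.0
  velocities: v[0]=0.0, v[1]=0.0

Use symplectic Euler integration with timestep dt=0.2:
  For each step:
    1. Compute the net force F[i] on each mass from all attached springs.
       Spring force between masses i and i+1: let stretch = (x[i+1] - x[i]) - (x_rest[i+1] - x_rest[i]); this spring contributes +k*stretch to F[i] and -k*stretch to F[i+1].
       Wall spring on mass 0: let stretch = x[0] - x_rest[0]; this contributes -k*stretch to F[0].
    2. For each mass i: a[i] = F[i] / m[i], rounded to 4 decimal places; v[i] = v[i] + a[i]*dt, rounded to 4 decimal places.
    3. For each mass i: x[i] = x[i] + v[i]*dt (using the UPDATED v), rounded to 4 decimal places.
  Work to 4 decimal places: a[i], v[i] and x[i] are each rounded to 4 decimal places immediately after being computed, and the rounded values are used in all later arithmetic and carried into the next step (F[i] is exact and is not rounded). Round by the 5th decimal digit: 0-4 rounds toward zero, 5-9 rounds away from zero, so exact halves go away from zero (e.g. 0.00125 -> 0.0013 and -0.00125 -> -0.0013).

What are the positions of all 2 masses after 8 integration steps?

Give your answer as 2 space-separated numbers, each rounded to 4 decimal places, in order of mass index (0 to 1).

Step 0: x=[2.0000 5.0000] v=[0.0000 0.0000]
Step 1: x=[2.0200 5.0000] v=[0.1000 0.0000]
Step 2: x=[2.0592 5.0008] v=[0.1960 0.0040]
Step 3: x=[2.1160 5.0039] v=[0.2842 0.0157]
Step 4: x=[2.1883 5.0115] v=[0.3614 0.0381]
Step 5: x=[2.2733 5.0262] v=[0.4249 0.0735]
Step 6: x=[2.3679 5.0508] v=[0.4729 0.1229]
Step 7: x=[2.4688 5.0881] v=[0.5044 0.1863]
Step 8: x=[2.5727 5.1406] v=[0.5195 0.2624]

Answer: 2.5727 5.1406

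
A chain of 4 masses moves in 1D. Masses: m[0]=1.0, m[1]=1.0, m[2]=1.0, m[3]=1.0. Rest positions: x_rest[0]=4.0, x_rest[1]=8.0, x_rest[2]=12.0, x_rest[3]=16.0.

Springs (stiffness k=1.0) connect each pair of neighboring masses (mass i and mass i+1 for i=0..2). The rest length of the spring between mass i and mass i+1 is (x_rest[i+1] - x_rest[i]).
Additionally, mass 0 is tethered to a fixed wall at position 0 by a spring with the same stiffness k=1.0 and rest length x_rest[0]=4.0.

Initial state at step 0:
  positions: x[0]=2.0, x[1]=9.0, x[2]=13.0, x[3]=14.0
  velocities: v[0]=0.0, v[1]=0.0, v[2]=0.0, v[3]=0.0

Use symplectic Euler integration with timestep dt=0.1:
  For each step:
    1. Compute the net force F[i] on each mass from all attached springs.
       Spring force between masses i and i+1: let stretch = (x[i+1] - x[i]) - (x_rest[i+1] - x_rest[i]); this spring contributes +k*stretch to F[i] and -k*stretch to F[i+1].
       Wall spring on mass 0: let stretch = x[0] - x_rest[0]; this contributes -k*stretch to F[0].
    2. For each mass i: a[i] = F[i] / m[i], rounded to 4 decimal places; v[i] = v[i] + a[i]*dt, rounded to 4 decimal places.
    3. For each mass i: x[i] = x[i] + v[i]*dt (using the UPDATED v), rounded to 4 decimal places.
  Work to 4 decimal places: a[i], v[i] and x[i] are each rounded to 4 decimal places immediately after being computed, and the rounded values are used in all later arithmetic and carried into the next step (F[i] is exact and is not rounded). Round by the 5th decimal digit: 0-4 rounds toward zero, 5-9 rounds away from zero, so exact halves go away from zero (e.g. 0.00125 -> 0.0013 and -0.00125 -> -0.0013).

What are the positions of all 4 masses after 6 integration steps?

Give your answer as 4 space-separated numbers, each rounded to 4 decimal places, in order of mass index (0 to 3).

Step 0: x=[2.0000 9.0000 13.0000 14.0000] v=[0.0000 0.0000 0.0000 0.0000]
Step 1: x=[2.0500 8.9700 12.9700 14.0300] v=[0.5000 -0.3000 -0.3000 0.3000]
Step 2: x=[2.1487 8.9108 12.9106 14.0894] v=[0.9870 -0.5920 -0.5940 0.5940]
Step 3: x=[2.2935 8.8240 12.8230 14.1770] v=[1.4483 -0.8682 -0.8761 0.8761]
Step 4: x=[2.4807 8.7119 12.7089 14.2911] v=[1.8720 -1.1214 -1.1406 1.1407]
Step 5: x=[2.7054 8.5774 12.5707 14.4294] v=[2.2471 -1.3448 -1.3821 1.3825]
Step 6: x=[2.9618 8.4241 12.4111 14.5891] v=[2.5638 -1.5327 -1.5956 1.5966]

Answer: 2.9618 8.4241 12.4111 14.5891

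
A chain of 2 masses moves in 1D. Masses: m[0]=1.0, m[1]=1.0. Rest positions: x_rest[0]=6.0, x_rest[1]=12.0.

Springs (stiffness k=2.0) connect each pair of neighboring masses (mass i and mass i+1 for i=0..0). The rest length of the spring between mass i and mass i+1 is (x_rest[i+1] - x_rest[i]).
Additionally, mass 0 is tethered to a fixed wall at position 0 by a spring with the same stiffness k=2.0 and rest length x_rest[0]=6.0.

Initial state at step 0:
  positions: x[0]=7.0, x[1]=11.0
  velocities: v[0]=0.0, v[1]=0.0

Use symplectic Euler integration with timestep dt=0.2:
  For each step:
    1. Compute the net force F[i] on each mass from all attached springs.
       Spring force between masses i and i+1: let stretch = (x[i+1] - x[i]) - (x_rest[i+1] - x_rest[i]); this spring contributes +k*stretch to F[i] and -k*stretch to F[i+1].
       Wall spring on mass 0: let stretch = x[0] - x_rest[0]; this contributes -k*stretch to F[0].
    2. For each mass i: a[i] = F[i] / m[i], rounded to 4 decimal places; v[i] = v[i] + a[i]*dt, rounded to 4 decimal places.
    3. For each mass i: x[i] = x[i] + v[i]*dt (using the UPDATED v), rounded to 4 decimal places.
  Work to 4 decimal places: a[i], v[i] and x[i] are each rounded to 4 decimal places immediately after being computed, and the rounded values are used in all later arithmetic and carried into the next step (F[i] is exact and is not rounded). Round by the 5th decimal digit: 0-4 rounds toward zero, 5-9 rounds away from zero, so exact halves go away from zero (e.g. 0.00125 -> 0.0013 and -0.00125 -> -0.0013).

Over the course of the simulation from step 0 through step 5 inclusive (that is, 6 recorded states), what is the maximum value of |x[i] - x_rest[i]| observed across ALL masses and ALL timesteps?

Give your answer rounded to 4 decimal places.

Step 0: x=[7.0000 11.0000] v=[0.0000 0.0000]
Step 1: x=[6.7600 11.1600] v=[-1.2000 0.8000]
Step 2: x=[6.3312 11.4480] v=[-2.1440 1.4400]
Step 3: x=[5.8052 11.8067] v=[-2.6298 1.7933]
Step 4: x=[5.2949 12.1652] v=[-2.5513 1.7927]
Step 5: x=[4.9107 12.4541] v=[-1.9211 1.4446]
Max displacement = 1.0893

Answer: 1.0893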